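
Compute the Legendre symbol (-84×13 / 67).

1

By multiplicativity, (-84·13 / 67) = (-84 / 67)·(13 / 67).
First factor (-84 / 67):
(-84 / 67)
  = -(84 / 67)    [67 ≡ 3 mod 4 ⇒ (-1 / 67) = -1]
  = -(17 / 67)    [84 ≡ 17 mod 67]
  = -(67 / 17)    [QR: 17 ≡ 1 mod 4, sign kept]
  = -(16 / 17)    [67 ≡ 16 mod 17]
  = -(1 / 17)    [17 ≡ 1 mod 8 ⇒ (2 / 17)^4 = +1]
  = -1    [(1 / 17) = 1]
Second factor (13 / 67):
(13 / 67)
  = (67 / 13)    [QR: 13 ≡ 1 mod 4, sign kept]
  = (2 / 13)    [67 ≡ 2 mod 13]
  = -(1 / 13)    [13 ≡ 5 mod 8 ⇒ (2 / 13) = -1]
  = -1    [(1 / 13) = 1]
Product: (-1)·(-1) = 1.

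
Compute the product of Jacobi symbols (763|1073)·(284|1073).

-1

By multiplicativity, (763·284|1073) = (763|1073)·(284|1073).
First factor (763|1073):
1073 ≡ 1 (mod 4), so quadratic reciprocity gives (763|1073) = (1073|763). Reduce: 1073 ≡ 310 (mod 763). Now have (310|763).
Factor out 2: 310 = 2·155. Since 763 ≡ 3 (mod 8), (2|763) = -1. Now have -(155|763).
Both 155 ≡ 3 and 763 ≡ 3 (mod 4), so reciprocity gives (155|763) = -(763|155). Reduce: 763 ≡ 143 (mod 155). Now have (143|155).
Both 143 ≡ 3 and 155 ≡ 3 (mod 4), so reciprocity gives (143|155) = -(155|143). Reduce: 155 ≡ 12 (mod 143). Now have -(12|143).
Factor out 2: 12 = 2^2·3. Since 143 ≡ 7 (mod 8), (2|143) = +1, and (2|143)^2 = +1. Now have -(3|143).
Both 3 ≡ 3 and 143 ≡ 3 (mod 4), so reciprocity gives (3|143) = -(143|3). Reduce: 143 ≡ 2 (mod 3). Now have (2|3).
Factor out 2: 2 = 2. Since 3 ≡ 3 (mod 8), (2|3) = -1. Now have -(1|3).
(1|3) = 1. Collecting the sign factors: -1.
Second factor (284|1073):
Factor out 2: 284 = 2^2·71. Since 1073 ≡ 1 (mod 8), (2|1073) = +1, and (2|1073)^2 = +1. Now have (71|1073).
1073 ≡ 1 (mod 4), so quadratic reciprocity gives (71|1073) = (1073|71). Reduce: 1073 ≡ 8 (mod 71). Now have (8|71).
Factor out 2: 8 = 2^3. Since 71 ≡ 7 (mod 8), (2|71) = +1, and (2|71)^3 = +1. Now have (1|71).
(1|71) = 1. Collecting the sign factors: 1.
Product: (-1)·(1) = -1.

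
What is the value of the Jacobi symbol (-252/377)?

(-252/377)
  = (125/377)    [-252 ≡ 125 mod 377]
  = (377/125)    [QR: 125 ≡ 1 mod 4, sign kept]
  = (2/125)    [377 ≡ 2 mod 125]
  = -(1/125)    [125 ≡ 5 mod 8 ⇒ (2/125) = -1]
  = -1    [(1/125) = 1]

-1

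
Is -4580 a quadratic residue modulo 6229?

yes

(-4580/6229)
  = (4580/6229)    [6229 ≡ 1 mod 4 ⇒ (-1/6229) = +1]
  = (1145/6229)    [6229 ≡ 5 mod 8 ⇒ (2/6229)^2 = +1]
  = (6229/1145)    [QR: 1145 ≡ 1 mod 4, sign kept]
  = (504/1145)    [6229 ≡ 504 mod 1145]
  = (63/1145)    [1145 ≡ 1 mod 8 ⇒ (2/1145)^3 = +1]
  = (1145/63)    [QR: 1145 ≡ 1 mod 4, sign kept]
  = (11/63)    [1145 ≡ 11 mod 63]
  = -(63/11)    [QR: both ≡ 3 mod 4, sign flips]
  = -(8/11)    [63 ≡ 8 mod 11]
  = (1/11)    [11 ≡ 3 mod 8 ⇒ (2/11)^3 = -1]
  = 1    [(1/11) = 1]
(-4580/6229) = 1, and 6229 is prime, so -4580 is a quadratic residue mod 6229.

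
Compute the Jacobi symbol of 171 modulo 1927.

(171|1927)
  = -(1927|171)    [QR: both ≡ 3 mod 4, sign flips]
  = -(46|171)    [1927 ≡ 46 mod 171]
  = (23|171)    [171 ≡ 3 mod 8 ⇒ (2|171) = -1]
  = -(171|23)    [QR: both ≡ 3 mod 4, sign flips]
  = -(10|23)    [171 ≡ 10 mod 23]
  = -(5|23)    [23 ≡ 7 mod 8 ⇒ (2|23) = +1]
  = -(23|5)    [QR: 5 ≡ 1 mod 4, sign kept]
  = -(3|5)    [23 ≡ 3 mod 5]
  = -(5|3)    [QR: 5 ≡ 1 mod 4, sign kept]
  = -(2|3)    [5 ≡ 2 mod 3]
  = (1|3)    [3 ≡ 3 mod 8 ⇒ (2|3) = -1]
  = 1    [(1|3) = 1]

1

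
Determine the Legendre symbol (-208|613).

-1

(-208|613)
  = (405|613)    [-208 ≡ 405 mod 613]
  = (613|405)    [QR: 405 ≡ 1 mod 4, sign kept]
  = (208|405)    [613 ≡ 208 mod 405]
  = (13|405)    [405 ≡ 5 mod 8 ⇒ (2|405)^4 = +1]
  = (405|13)    [QR: 13 ≡ 1 mod 4, sign kept]
  = (2|13)    [405 ≡ 2 mod 13]
  = -(1|13)    [13 ≡ 5 mod 8 ⇒ (2|13) = -1]
  = -1    [(1|13) = 1]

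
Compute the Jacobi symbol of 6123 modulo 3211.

0

Reduce the numerator: 6123 ≡ 2912 (mod 3211), so (6123|3211) = (2912|3211).
Factor out 2: 2912 = 2^5·91. Since 3211 ≡ 3 (mod 8), (2|3211) = -1, and (2|3211)^5 = -1. Now have -(91|3211).
Both 91 ≡ 3 and 3211 ≡ 3 (mod 4), so reciprocity gives (91|3211) = -(3211|91). Reduce: 3211 ≡ 26 (mod 91). Now have (26|91).
Factor out 2: 26 = 2·13. Since 91 ≡ 3 (mod 8), (2|91) = -1. Now have -(13|91).
13 ≡ 1 (mod 4), so quadratic reciprocity gives (13|91) = (91|13). Reduce: 91 ≡ 0 (mod 13). Now have -(0|13).
The numerator is now 0 with denominator 13 > 1: the symbol is 0.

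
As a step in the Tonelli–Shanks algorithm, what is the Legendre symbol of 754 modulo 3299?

-1

(754/3299)
  = -(377/3299)    [3299 ≡ 3 mod 8 ⇒ (2/3299) = -1]
  = -(3299/377)    [QR: 377 ≡ 1 mod 4, sign kept]
  = -(283/377)    [3299 ≡ 283 mod 377]
  = -(377/283)    [QR: 377 ≡ 1 mod 4, sign kept]
  = -(94/283)    [377 ≡ 94 mod 283]
  = (47/283)    [283 ≡ 3 mod 8 ⇒ (2/283) = -1]
  = -(283/47)    [QR: both ≡ 3 mod 4, sign flips]
  = -(1/47)    [283 ≡ 1 mod 47]
  = -1    [(1/47) = 1]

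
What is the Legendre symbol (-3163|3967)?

(-3163|3967)
  = -(3163|3967)    [3967 ≡ 3 mod 4 ⇒ (-1|3967) = -1]
  = (3967|3163)    [QR: both ≡ 3 mod 4, sign flips]
  = (804|3163)    [3967 ≡ 804 mod 3163]
  = (201|3163)    [3163 ≡ 3 mod 8 ⇒ (2|3163)^2 = +1]
  = (3163|201)    [QR: 201 ≡ 1 mod 4, sign kept]
  = (148|201)    [3163 ≡ 148 mod 201]
  = (37|201)    [201 ≡ 1 mod 8 ⇒ (2|201)^2 = +1]
  = (201|37)    [QR: 37 ≡ 1 mod 4, sign kept]
  = (16|37)    [201 ≡ 16 mod 37]
  = (1|37)    [37 ≡ 5 mod 8 ⇒ (2|37)^4 = +1]
  = 1    [(1|37) = 1]

1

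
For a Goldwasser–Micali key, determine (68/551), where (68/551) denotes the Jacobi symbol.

-1

(68/551)
  = (17/551)    [551 ≡ 7 mod 8 ⇒ (2/551)^2 = +1]
  = (551/17)    [QR: 17 ≡ 1 mod 4, sign kept]
  = (7/17)    [551 ≡ 7 mod 17]
  = (17/7)    [QR: 17 ≡ 1 mod 4, sign kept]
  = (3/7)    [17 ≡ 3 mod 7]
  = -(7/3)    [QR: both ≡ 3 mod 4, sign flips]
  = -(1/3)    [7 ≡ 1 mod 3]
  = -1    [(1/3) = 1]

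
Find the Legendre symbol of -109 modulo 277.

-1

(-109 / 277)
  = (109 / 277)    [277 ≡ 1 mod 4 ⇒ (-1 / 277) = +1]
  = (277 / 109)    [QR: 109 ≡ 1 mod 4, sign kept]
  = (59 / 109)    [277 ≡ 59 mod 109]
  = (109 / 59)    [QR: 109 ≡ 1 mod 4, sign kept]
  = (50 / 59)    [109 ≡ 50 mod 59]
  = -(25 / 59)    [59 ≡ 3 mod 8 ⇒ (2 / 59) = -1]
  = -(59 / 25)    [QR: 25 ≡ 1 mod 4, sign kept]
  = -(9 / 25)    [59 ≡ 9 mod 25]
  = -(25 / 9)    [QR: 9 ≡ 1 mod 4, sign kept]
  = -(7 / 9)    [25 ≡ 7 mod 9]
  = -(9 / 7)    [QR: 9 ≡ 1 mod 4, sign kept]
  = -(2 / 7)    [9 ≡ 2 mod 7]
  = -(1 / 7)    [7 ≡ 7 mod 8 ⇒ (2 / 7) = +1]
  = -1    [(1 / 7) = 1]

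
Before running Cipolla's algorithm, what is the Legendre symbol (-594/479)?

-1

(-594/479)
  = -(594/479)    [479 ≡ 3 mod 4 ⇒ (-1/479) = -1]
  = -(115/479)    [594 ≡ 115 mod 479]
  = (479/115)    [QR: both ≡ 3 mod 4, sign flips]
  = (19/115)    [479 ≡ 19 mod 115]
  = -(115/19)    [QR: both ≡ 3 mod 4, sign flips]
  = -(1/19)    [115 ≡ 1 mod 19]
  = -1    [(1/19) = 1]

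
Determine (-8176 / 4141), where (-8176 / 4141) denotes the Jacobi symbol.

(-8176 / 4141)
  = (106 / 4141)    [-8176 ≡ 106 mod 4141]
  = -(53 / 4141)    [4141 ≡ 5 mod 8 ⇒ (2 / 4141) = -1]
  = -(4141 / 53)    [QR: 53 ≡ 1 mod 4, sign kept]
  = -(7 / 53)    [4141 ≡ 7 mod 53]
  = -(53 / 7)    [QR: 53 ≡ 1 mod 4, sign kept]
  = -(4 / 7)    [53 ≡ 4 mod 7]
  = -(1 / 7)    [7 ≡ 7 mod 8 ⇒ (2 / 7)^2 = +1]
  = -1    [(1 / 7) = 1]

-1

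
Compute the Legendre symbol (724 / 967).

1

(724 / 967)
  = (181 / 967)    [967 ≡ 7 mod 8 ⇒ (2 / 967)^2 = +1]
  = (967 / 181)    [QR: 181 ≡ 1 mod 4, sign kept]
  = (62 / 181)    [967 ≡ 62 mod 181]
  = -(31 / 181)    [181 ≡ 5 mod 8 ⇒ (2 / 181) = -1]
  = -(181 / 31)    [QR: 181 ≡ 1 mod 4, sign kept]
  = -(26 / 31)    [181 ≡ 26 mod 31]
  = -(13 / 31)    [31 ≡ 7 mod 8 ⇒ (2 / 31) = +1]
  = -(31 / 13)    [QR: 13 ≡ 1 mod 4, sign kept]
  = -(5 / 13)    [31 ≡ 5 mod 13]
  = -(13 / 5)    [QR: 5 ≡ 1 mod 4, sign kept]
  = -(3 / 5)    [13 ≡ 3 mod 5]
  = -(5 / 3)    [QR: 5 ≡ 1 mod 4, sign kept]
  = -(2 / 3)    [5 ≡ 2 mod 3]
  = (1 / 3)    [3 ≡ 3 mod 8 ⇒ (2 / 3) = -1]
  = 1    [(1 / 3) = 1]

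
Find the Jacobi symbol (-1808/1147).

(-1808/1147)
  = (486/1147)    [-1808 ≡ 486 mod 1147]
  = -(243/1147)    [1147 ≡ 3 mod 8 ⇒ (2/1147) = -1]
  = (1147/243)    [QR: both ≡ 3 mod 4, sign flips]
  = (175/243)    [1147 ≡ 175 mod 243]
  = -(243/175)    [QR: both ≡ 3 mod 4, sign flips]
  = -(68/175)    [243 ≡ 68 mod 175]
  = -(17/175)    [175 ≡ 7 mod 8 ⇒ (2/175)^2 = +1]
  = -(175/17)    [QR: 17 ≡ 1 mod 4, sign kept]
  = -(5/17)    [175 ≡ 5 mod 17]
  = -(17/5)    [QR: 5 ≡ 1 mod 4, sign kept]
  = -(2/5)    [17 ≡ 2 mod 5]
  = (1/5)    [5 ≡ 5 mod 8 ⇒ (2/5) = -1]
  = 1    [(1/5) = 1]

1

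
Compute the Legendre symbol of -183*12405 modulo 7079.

-1

By multiplicativity, (-183·12405/7079) = (-183/7079)·(12405/7079).
First factor (-183/7079):
(-183/7079)
  = -(183/7079)    [7079 ≡ 3 mod 4 ⇒ (-1/7079) = -1]
  = (7079/183)    [QR: both ≡ 3 mod 4, sign flips]
  = (125/183)    [7079 ≡ 125 mod 183]
  = (183/125)    [QR: 125 ≡ 1 mod 4, sign kept]
  = (58/125)    [183 ≡ 58 mod 125]
  = -(29/125)    [125 ≡ 5 mod 8 ⇒ (2/125) = -1]
  = -(125/29)    [QR: 29 ≡ 1 mod 4, sign kept]
  = -(9/29)    [125 ≡ 9 mod 29]
  = -(29/9)    [QR: 9 ≡ 1 mod 4, sign kept]
  = -(2/9)    [29 ≡ 2 mod 9]
  = -(1/9)    [9 ≡ 1 mod 8 ⇒ (2/9) = +1]
  = -1    [(1/9) = 1]
Second factor (12405/7079):
(12405/7079)
  = (5326/7079)    [12405 ≡ 5326 mod 7079]
  = (2663/7079)    [7079 ≡ 7 mod 8 ⇒ (2/7079) = +1]
  = -(7079/2663)    [QR: both ≡ 3 mod 4, sign flips]
  = -(1753/2663)    [7079 ≡ 1753 mod 2663]
  = -(2663/1753)    [QR: 1753 ≡ 1 mod 4, sign kept]
  = -(910/1753)    [2663 ≡ 910 mod 1753]
  = -(455/1753)    [1753 ≡ 1 mod 8 ⇒ (2/1753) = +1]
  = -(1753/455)    [QR: 1753 ≡ 1 mod 4, sign kept]
  = -(388/455)    [1753 ≡ 388 mod 455]
  = -(97/455)    [455 ≡ 7 mod 8 ⇒ (2/455)^2 = +1]
  = -(455/97)    [QR: 97 ≡ 1 mod 4, sign kept]
  = -(67/97)    [455 ≡ 67 mod 97]
  = -(97/67)    [QR: 97 ≡ 1 mod 4, sign kept]
  = -(30/67)    [97 ≡ 30 mod 67]
  = (15/67)    [67 ≡ 3 mod 8 ⇒ (2/67) = -1]
  = -(67/15)    [QR: both ≡ 3 mod 4, sign flips]
  = -(7/15)    [67 ≡ 7 mod 15]
  = (15/7)    [QR: both ≡ 3 mod 4, sign flips]
  = (1/7)    [15 ≡ 1 mod 7]
  = 1    [(1/7) = 1]
Product: (-1)·(1) = -1.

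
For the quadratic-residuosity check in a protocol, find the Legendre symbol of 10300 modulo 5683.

(10300/5683)
  = (4617/5683)    [10300 ≡ 4617 mod 5683]
  = (5683/4617)    [QR: 4617 ≡ 1 mod 4, sign kept]
  = (1066/4617)    [5683 ≡ 1066 mod 4617]
  = (533/4617)    [4617 ≡ 1 mod 8 ⇒ (2/4617) = +1]
  = (4617/533)    [QR: 533 ≡ 1 mod 4, sign kept]
  = (353/533)    [4617 ≡ 353 mod 533]
  = (533/353)    [QR: 353 ≡ 1 mod 4, sign kept]
  = (180/353)    [533 ≡ 180 mod 353]
  = (45/353)    [353 ≡ 1 mod 8 ⇒ (2/353)^2 = +1]
  = (353/45)    [QR: 45 ≡ 1 mod 4, sign kept]
  = (38/45)    [353 ≡ 38 mod 45]
  = -(19/45)    [45 ≡ 5 mod 8 ⇒ (2/45) = -1]
  = -(45/19)    [QR: 45 ≡ 1 mod 4, sign kept]
  = -(7/19)    [45 ≡ 7 mod 19]
  = (19/7)    [QR: both ≡ 3 mod 4, sign flips]
  = (5/7)    [19 ≡ 5 mod 7]
  = (7/5)    [QR: 5 ≡ 1 mod 4, sign kept]
  = (2/5)    [7 ≡ 2 mod 5]
  = -(1/5)    [5 ≡ 5 mod 8 ⇒ (2/5) = -1]
  = -1    [(1/5) = 1]

-1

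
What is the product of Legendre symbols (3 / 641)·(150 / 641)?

By multiplicativity, (3·150 / 641) = (3 / 641)·(150 / 641).
First factor (3 / 641):
(3 / 641)
  = (641 / 3)    [QR: 641 ≡ 1 mod 4, sign kept]
  = (2 / 3)    [641 ≡ 2 mod 3]
  = -(1 / 3)    [3 ≡ 3 mod 8 ⇒ (2 / 3) = -1]
  = -1    [(1 / 3) = 1]
Second factor (150 / 641):
(150 / 641)
  = (75 / 641)    [641 ≡ 1 mod 8 ⇒ (2 / 641) = +1]
  = (641 / 75)    [QR: 641 ≡ 1 mod 4, sign kept]
  = (41 / 75)    [641 ≡ 41 mod 75]
  = (75 / 41)    [QR: 41 ≡ 1 mod 4, sign kept]
  = (34 / 41)    [75 ≡ 34 mod 41]
  = (17 / 41)    [41 ≡ 1 mod 8 ⇒ (2 / 41) = +1]
  = (41 / 17)    [QR: 17 ≡ 1 mod 4, sign kept]
  = (7 / 17)    [41 ≡ 7 mod 17]
  = (17 / 7)    [QR: 17 ≡ 1 mod 4, sign kept]
  = (3 / 7)    [17 ≡ 3 mod 7]
  = -(7 / 3)    [QR: both ≡ 3 mod 4, sign flips]
  = -(1 / 3)    [7 ≡ 1 mod 3]
  = -1    [(1 / 3) = 1]
Product: (-1)·(-1) = 1.

1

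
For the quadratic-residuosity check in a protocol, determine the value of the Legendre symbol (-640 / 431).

-1

(-640 / 431)
  = (222 / 431)    [-640 ≡ 222 mod 431]
  = (111 / 431)    [431 ≡ 7 mod 8 ⇒ (2 / 431) = +1]
  = -(431 / 111)    [QR: both ≡ 3 mod 4, sign flips]
  = -(98 / 111)    [431 ≡ 98 mod 111]
  = -(49 / 111)    [111 ≡ 7 mod 8 ⇒ (2 / 111) = +1]
  = -(111 / 49)    [QR: 49 ≡ 1 mod 4, sign kept]
  = -(13 / 49)    [111 ≡ 13 mod 49]
  = -(49 / 13)    [QR: 13 ≡ 1 mod 4, sign kept]
  = -(10 / 13)    [49 ≡ 10 mod 13]
  = (5 / 13)    [13 ≡ 5 mod 8 ⇒ (2 / 13) = -1]
  = (13 / 5)    [QR: 5 ≡ 1 mod 4, sign kept]
  = (3 / 5)    [13 ≡ 3 mod 5]
  = (5 / 3)    [QR: 5 ≡ 1 mod 4, sign kept]
  = (2 / 3)    [5 ≡ 2 mod 3]
  = -(1 / 3)    [3 ≡ 3 mod 8 ⇒ (2 / 3) = -1]
  = -1    [(1 / 3) = 1]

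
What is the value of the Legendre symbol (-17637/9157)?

-1

Reduce the numerator: -17637 ≡ 677 (mod 9157), so (-17637/9157) = (677/9157).
677 ≡ 1 (mod 4), so quadratic reciprocity gives (677/9157) = (9157/677). Reduce: 9157 ≡ 356 (mod 677). Now have (356/677).
Factor out 2: 356 = 2^2·89. Since 677 ≡ 5 (mod 8), (2/677) = -1, and (2/677)^2 = +1. Now have (89/677).
89 ≡ 1 (mod 4), so quadratic reciprocity gives (89/677) = (677/89). Reduce: 677 ≡ 54 (mod 89). Now have (54/89).
Factor out 2: 54 = 2·27. Since 89 ≡ 1 (mod 8), (2/89) = +1. Now have (27/89).
89 ≡ 1 (mod 4), so quadratic reciprocity gives (27/89) = (89/27). Reduce: 89 ≡ 8 (mod 27). Now have (8/27).
Factor out 2: 8 = 2^3. Since 27 ≡ 3 (mod 8), (2/27) = -1, and (2/27)^3 = -1. Now have -(1/27).
(1/27) = 1. Collecting the sign factors: -1.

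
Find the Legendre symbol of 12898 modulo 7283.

Reduce the numerator: 12898 ≡ 5615 (mod 7283), so (12898/7283) = (5615/7283).
Both 5615 ≡ 3 and 7283 ≡ 3 (mod 4), so reciprocity gives (5615/7283) = -(7283/5615). Reduce: 7283 ≡ 1668 (mod 5615). Now have -(1668/5615).
Factor out 2: 1668 = 2^2·417. Since 5615 ≡ 7 (mod 8), (2/5615) = +1, and (2/5615)^2 = +1. Now have -(417/5615).
417 ≡ 1 (mod 4), so quadratic reciprocity gives (417/5615) = (5615/417). Reduce: 5615 ≡ 194 (mod 417). Now have -(194/417).
Factor out 2: 194 = 2·97. Since 417 ≡ 1 (mod 8), (2/417) = +1. Now have -(97/417).
97 ≡ 1 (mod 4), so quadratic reciprocity gives (97/417) = (417/97). Reduce: 417 ≡ 29 (mod 97). Now have -(29/97).
29 ≡ 1 (mod 4), so quadratic reciprocity gives (29/97) = (97/29). Reduce: 97 ≡ 10 (mod 29). Now have -(10/29).
Factor out 2: 10 = 2·5. Since 29 ≡ 5 (mod 8), (2/29) = -1. Now have (5/29).
5 ≡ 1 (mod 4), so quadratic reciprocity gives (5/29) = (29/5). Reduce: 29 ≡ 4 (mod 5). Now have (4/5).
Factor out 2: 4 = 2^2. Since 5 ≡ 5 (mod 8), (2/5) = -1, and (2/5)^2 = +1. Now have (1/5).
(1/5) = 1. Collecting the sign factors: 1.

1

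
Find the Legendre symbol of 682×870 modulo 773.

By multiplicativity, (682·870|773) = (682|773)·(870|773).
First factor (682|773):
Factor out 2: 682 = 2·341. Since 773 ≡ 5 (mod 8), (2|773) = -1. Now have -(341|773).
341 ≡ 1 (mod 4), so quadratic reciprocity gives (341|773) = (773|341). Reduce: 773 ≡ 91 (mod 341). Now have -(91|341).
341 ≡ 1 (mod 4), so quadratic reciprocity gives (91|341) = (341|91). Reduce: 341 ≡ 68 (mod 91). Now have -(68|91).
Factor out 2: 68 = 2^2·17. Since 91 ≡ 3 (mod 8), (2|91) = -1, and (2|91)^2 = +1. Now have -(17|91).
17 ≡ 1 (mod 4), so quadratic reciprocity gives (17|91) = (91|17). Reduce: 91 ≡ 6 (mod 17). Now have -(6|17).
Factor out 2: 6 = 2·3. Since 17 ≡ 1 (mod 8), (2|17) = +1. Now have -(3|17).
17 ≡ 1 (mod 4), so quadratic reciprocity gives (3|17) = (17|3). Reduce: 17 ≡ 2 (mod 3). Now have -(2|3).
Factor out 2: 2 = 2. Since 3 ≡ 3 (mod 8), (2|3) = -1. Now have (1|3).
(1|3) = 1. Collecting the sign factors: 1.
Second factor (870|773):
Reduce the numerator: 870 ≡ 97 (mod 773), so (870|773) = (97|773).
97 ≡ 1 (mod 4), so quadratic reciprocity gives (97|773) = (773|97). Reduce: 773 ≡ 94 (mod 97). Now have (94|97).
Factor out 2: 94 = 2·47. Since 97 ≡ 1 (mod 8), (2|97) = +1. Now have (47|97).
97 ≡ 1 (mod 4), so quadratic reciprocity gives (47|97) = (97|47). Reduce: 97 ≡ 3 (mod 47). Now have (3|47).
Both 3 ≡ 3 and 47 ≡ 3 (mod 4), so reciprocity gives (3|47) = -(47|3). Reduce: 47 ≡ 2 (mod 3). Now have -(2|3).
Factor out 2: 2 = 2. Since 3 ≡ 3 (mod 8), (2|3) = -1. Now have (1|3).
(1|3) = 1. Collecting the sign factors: 1.
Product: (1)·(1) = 1.

1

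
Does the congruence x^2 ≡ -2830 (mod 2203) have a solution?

Reduce the numerator: -2830 ≡ 1576 (mod 2203), so (-2830/2203) = (1576/2203).
Factor out 2: 1576 = 2^3·197. Since 2203 ≡ 3 (mod 8), (2/2203) = -1, and (2/2203)^3 = -1. Now have -(197/2203).
197 ≡ 1 (mod 4), so quadratic reciprocity gives (197/2203) = (2203/197). Reduce: 2203 ≡ 36 (mod 197). Now have -(36/197).
Factor out 2: 36 = 2^2·9. Since 197 ≡ 5 (mod 8), (2/197) = -1, and (2/197)^2 = +1. Now have -(9/197).
9 ≡ 1 (mod 4), so quadratic reciprocity gives (9/197) = (197/9). Reduce: 197 ≡ 8 (mod 9). Now have -(8/9).
Factor out 2: 8 = 2^3. Since 9 ≡ 1 (mod 8), (2/9) = +1, and (2/9)^3 = +1. Now have -(1/9).
(1/9) = 1. Collecting the sign factors: -1.
The Legendre symbol is -1, so x^2 ≡ -2830 (mod 2203) has no solution.

no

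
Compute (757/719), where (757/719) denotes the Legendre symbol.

Reduce the numerator: 757 ≡ 38 (mod 719), so (757/719) = (38/719).
Factor out 2: 38 = 2·19. Since 719 ≡ 7 (mod 8), (2/719) = +1. Now have (19/719).
Both 19 ≡ 3 and 719 ≡ 3 (mod 4), so reciprocity gives (19/719) = -(719/19). Reduce: 719 ≡ 16 (mod 19). Now have -(16/19).
Factor out 2: 16 = 2^4. Since 19 ≡ 3 (mod 8), (2/19) = -1, and (2/19)^4 = +1. Now have -(1/19).
(1/19) = 1. Collecting the sign factors: -1.

-1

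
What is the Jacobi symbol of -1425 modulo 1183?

Reduce the numerator: -1425 ≡ 941 (mod 1183), so (-1425 / 1183) = (941 / 1183).
941 ≡ 1 (mod 4), so quadratic reciprocity gives (941 / 1183) = (1183 / 941). Reduce: 1183 ≡ 242 (mod 941). Now have (242 / 941).
Factor out 2: 242 = 2·121. Since 941 ≡ 5 (mod 8), (2 / 941) = -1. Now have -(121 / 941).
121 ≡ 1 (mod 4), so quadratic reciprocity gives (121 / 941) = (941 / 121). Reduce: 941 ≡ 94 (mod 121). Now have -(94 / 121).
Factor out 2: 94 = 2·47. Since 121 ≡ 1 (mod 8), (2 / 121) = +1. Now have -(47 / 121).
121 ≡ 1 (mod 4), so quadratic reciprocity gives (47 / 121) = (121 / 47). Reduce: 121 ≡ 27 (mod 47). Now have -(27 / 47).
Both 27 ≡ 3 and 47 ≡ 3 (mod 4), so reciprocity gives (27 / 47) = -(47 / 27). Reduce: 47 ≡ 20 (mod 27). Now have (20 / 27).
Factor out 2: 20 = 2^2·5. Since 27 ≡ 3 (mod 8), (2 / 27) = -1, and (2 / 27)^2 = +1. Now have (5 / 27).
5 ≡ 1 (mod 4), so quadratic reciprocity gives (5 / 27) = (27 / 5). Reduce: 27 ≡ 2 (mod 5). Now have (2 / 5).
Factor out 2: 2 = 2. Since 5 ≡ 5 (mod 8), (2 / 5) = -1. Now have -(1 / 5).
(1 / 5) = 1. Collecting the sign factors: -1.

-1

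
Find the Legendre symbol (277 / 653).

(277 / 653)
  = (653 / 277)    [QR: 277 ≡ 1 mod 4, sign kept]
  = (99 / 277)    [653 ≡ 99 mod 277]
  = (277 / 99)    [QR: 277 ≡ 1 mod 4, sign kept]
  = (79 / 99)    [277 ≡ 79 mod 99]
  = -(99 / 79)    [QR: both ≡ 3 mod 4, sign flips]
  = -(20 / 79)    [99 ≡ 20 mod 79]
  = -(5 / 79)    [79 ≡ 7 mod 8 ⇒ (2 / 79)^2 = +1]
  = -(79 / 5)    [QR: 5 ≡ 1 mod 4, sign kept]
  = -(4 / 5)    [79 ≡ 4 mod 5]
  = -(1 / 5)    [5 ≡ 5 mod 8 ⇒ (2 / 5)^2 = +1]
  = -1    [(1 / 5) = 1]

-1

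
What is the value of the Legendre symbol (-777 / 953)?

(-777 / 953)
  = (176 / 953)    [-777 ≡ 176 mod 953]
  = (11 / 953)    [953 ≡ 1 mod 8 ⇒ (2 / 953)^4 = +1]
  = (953 / 11)    [QR: 953 ≡ 1 mod 4, sign kept]
  = (7 / 11)    [953 ≡ 7 mod 11]
  = -(11 / 7)    [QR: both ≡ 3 mod 4, sign flips]
  = -(4 / 7)    [11 ≡ 4 mod 7]
  = -(1 / 7)    [7 ≡ 7 mod 8 ⇒ (2 / 7)^2 = +1]
  = -1    [(1 / 7) = 1]

-1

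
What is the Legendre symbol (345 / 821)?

-1

345 ≡ 1 (mod 4), so quadratic reciprocity gives (345 / 821) = (821 / 345). Reduce: 821 ≡ 131 (mod 345). Now have (131 / 345).
345 ≡ 1 (mod 4), so quadratic reciprocity gives (131 / 345) = (345 / 131). Reduce: 345 ≡ 83 (mod 131). Now have (83 / 131).
Both 83 ≡ 3 and 131 ≡ 3 (mod 4), so reciprocity gives (83 / 131) = -(131 / 83). Reduce: 131 ≡ 48 (mod 83). Now have -(48 / 83).
Factor out 2: 48 = 2^4·3. Since 83 ≡ 3 (mod 8), (2 / 83) = -1, and (2 / 83)^4 = +1. Now have -(3 / 83).
Both 3 ≡ 3 and 83 ≡ 3 (mod 4), so reciprocity gives (3 / 83) = -(83 / 3). Reduce: 83 ≡ 2 (mod 3). Now have (2 / 3).
Factor out 2: 2 = 2. Since 3 ≡ 3 (mod 8), (2 / 3) = -1. Now have -(1 / 3).
(1 / 3) = 1. Collecting the sign factors: -1.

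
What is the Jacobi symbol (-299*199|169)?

By multiplicativity, (-299·199|169) = (-299|169)·(199|169).
First factor (-299|169):
(-299|169)
  = (299|169)    [169 ≡ 1 mod 4 ⇒ (-1|169) = +1]
  = (130|169)    [299 ≡ 130 mod 169]
  = (65|169)    [169 ≡ 1 mod 8 ⇒ (2|169) = +1]
  = (169|65)    [QR: 65 ≡ 1 mod 4, sign kept]
  = (39|65)    [169 ≡ 39 mod 65]
  = (65|39)    [QR: 65 ≡ 1 mod 4, sign kept]
  = (26|39)    [65 ≡ 26 mod 39]
  = (13|39)    [39 ≡ 7 mod 8 ⇒ (2|39) = +1]
  = (39|13)    [QR: 13 ≡ 1 mod 4, sign kept]
  = (0|13)    [39 ≡ 0 mod 13]
  = 0    [numerator 0, gcd > 1]
Second factor (199|169):
(199|169)
  = (30|169)    [199 ≡ 30 mod 169]
  = (15|169)    [169 ≡ 1 mod 8 ⇒ (2|169) = +1]
  = (169|15)    [QR: 169 ≡ 1 mod 4, sign kept]
  = (4|15)    [169 ≡ 4 mod 15]
  = (1|15)    [15 ≡ 7 mod 8 ⇒ (2|15)^2 = +1]
  = 1    [(1|15) = 1]
Product: (0)·(1) = 0.

0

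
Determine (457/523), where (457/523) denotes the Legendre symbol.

-1

457 ≡ 1 (mod 4), so quadratic reciprocity gives (457/523) = (523/457). Reduce: 523 ≡ 66 (mod 457). Now have (66/457).
Factor out 2: 66 = 2·33. Since 457 ≡ 1 (mod 8), (2/457) = +1. Now have (33/457).
33 ≡ 1 (mod 4), so quadratic reciprocity gives (33/457) = (457/33). Reduce: 457 ≡ 28 (mod 33). Now have (28/33).
Factor out 2: 28 = 2^2·7. Since 33 ≡ 1 (mod 8), (2/33) = +1, and (2/33)^2 = +1. Now have (7/33).
33 ≡ 1 (mod 4), so quadratic reciprocity gives (7/33) = (33/7). Reduce: 33 ≡ 5 (mod 7). Now have (5/7).
5 ≡ 1 (mod 4), so quadratic reciprocity gives (5/7) = (7/5). Reduce: 7 ≡ 2 (mod 5). Now have (2/5).
Factor out 2: 2 = 2. Since 5 ≡ 5 (mod 8), (2/5) = -1. Now have -(1/5).
(1/5) = 1. Collecting the sign factors: -1.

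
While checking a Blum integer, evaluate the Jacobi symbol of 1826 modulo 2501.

Factor out 2: 1826 = 2·913. Since 2501 ≡ 5 (mod 8), (2 / 2501) = -1. Now have -(913 / 2501).
913 ≡ 1 (mod 4), so quadratic reciprocity gives (913 / 2501) = (2501 / 913). Reduce: 2501 ≡ 675 (mod 913). Now have -(675 / 913).
913 ≡ 1 (mod 4), so quadratic reciprocity gives (675 / 913) = (913 / 675). Reduce: 913 ≡ 238 (mod 675). Now have -(238 / 675).
Factor out 2: 238 = 2·119. Since 675 ≡ 3 (mod 8), (2 / 675) = -1. Now have (119 / 675).
Both 119 ≡ 3 and 675 ≡ 3 (mod 4), so reciprocity gives (119 / 675) = -(675 / 119). Reduce: 675 ≡ 80 (mod 119). Now have -(80 / 119).
Factor out 2: 80 = 2^4·5. Since 119 ≡ 7 (mod 8), (2 / 119) = +1, and (2 / 119)^4 = +1. Now have -(5 / 119).
5 ≡ 1 (mod 4), so quadratic reciprocity gives (5 / 119) = (119 / 5). Reduce: 119 ≡ 4 (mod 5). Now have -(4 / 5).
Factor out 2: 4 = 2^2. Since 5 ≡ 5 (mod 8), (2 / 5) = -1, and (2 / 5)^2 = +1. Now have -(1 / 5).
(1 / 5) = 1. Collecting the sign factors: -1.

-1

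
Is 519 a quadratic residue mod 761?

(519/761)
  = (761/519)    [QR: 761 ≡ 1 mod 4, sign kept]
  = (242/519)    [761 ≡ 242 mod 519]
  = (121/519)    [519 ≡ 7 mod 8 ⇒ (2/519) = +1]
  = (519/121)    [QR: 121 ≡ 1 mod 4, sign kept]
  = (35/121)    [519 ≡ 35 mod 121]
  = (121/35)    [QR: 121 ≡ 1 mod 4, sign kept]
  = (16/35)    [121 ≡ 16 mod 35]
  = (1/35)    [35 ≡ 3 mod 8 ⇒ (2/35)^4 = +1]
  = 1    [(1/35) = 1]
(519/761) = 1, and 761 is prime, so 519 is a quadratic residue mod 761.

yes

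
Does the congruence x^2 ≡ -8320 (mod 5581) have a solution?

Reduce the numerator: -8320 ≡ 2842 (mod 5581), so (-8320/5581) = (2842/5581).
Factor out 2: 2842 = 2·1421. Since 5581 ≡ 5 (mod 8), (2/5581) = -1. Now have -(1421/5581).
1421 ≡ 1 (mod 4), so quadratic reciprocity gives (1421/5581) = (5581/1421). Reduce: 5581 ≡ 1318 (mod 1421). Now have -(1318/1421).
Factor out 2: 1318 = 2·659. Since 1421 ≡ 5 (mod 8), (2/1421) = -1. Now have (659/1421).
1421 ≡ 1 (mod 4), so quadratic reciprocity gives (659/1421) = (1421/659). Reduce: 1421 ≡ 103 (mod 659). Now have (103/659).
Both 103 ≡ 3 and 659 ≡ 3 (mod 4), so reciprocity gives (103/659) = -(659/103). Reduce: 659 ≡ 41 (mod 103). Now have -(41/103).
41 ≡ 1 (mod 4), so quadratic reciprocity gives (41/103) = (103/41). Reduce: 103 ≡ 21 (mod 41). Now have -(21/41).
21 ≡ 1 (mod 4), so quadratic reciprocity gives (21/41) = (41/21). Reduce: 41 ≡ 20 (mod 21). Now have -(20/21).
Factor out 2: 20 = 2^2·5. Since 21 ≡ 5 (mod 8), (2/21) = -1, and (2/21)^2 = +1. Now have -(5/21).
5 ≡ 1 (mod 4), so quadratic reciprocity gives (5/21) = (21/5). Reduce: 21 ≡ 1 (mod 5). Now have -(1/5).
(1/5) = 1. Collecting the sign factors: -1.
The Legendre symbol is -1, so x^2 ≡ -8320 (mod 5581) has no solution.

no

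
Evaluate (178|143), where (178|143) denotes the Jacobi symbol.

(178|143)
  = (35|143)    [178 ≡ 35 mod 143]
  = -(143|35)    [QR: both ≡ 3 mod 4, sign flips]
  = -(3|35)    [143 ≡ 3 mod 35]
  = (35|3)    [QR: both ≡ 3 mod 4, sign flips]
  = (2|3)    [35 ≡ 2 mod 3]
  = -(1|3)    [3 ≡ 3 mod 8 ⇒ (2|3) = -1]
  = -1    [(1|3) = 1]

-1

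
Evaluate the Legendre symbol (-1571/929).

Pull out -1: (-1571/929) = (-1/929)·(1571/929). Since 929 ≡ 1 (mod 4), (-1/929) = +1. Now have (1571/929).
Reduce the numerator: 1571 ≡ 642 (mod 929), so (1571/929) = (642/929).
Factor out 2: 642 = 2·321. Since 929 ≡ 1 (mod 8), (2/929) = +1. Now have (321/929).
321 ≡ 1 (mod 4), so quadratic reciprocity gives (321/929) = (929/321). Reduce: 929 ≡ 287 (mod 321). Now have (287/321).
321 ≡ 1 (mod 4), so quadratic reciprocity gives (287/321) = (321/287). Reduce: 321 ≡ 34 (mod 287). Now have (34/287).
Factor out 2: 34 = 2·17. Since 287 ≡ 7 (mod 8), (2/287) = +1. Now have (17/287).
17 ≡ 1 (mod 4), so quadratic reciprocity gives (17/287) = (287/17). Reduce: 287 ≡ 15 (mod 17). Now have (15/17).
17 ≡ 1 (mod 4), so quadratic reciprocity gives (15/17) = (17/15). Reduce: 17 ≡ 2 (mod 15). Now have (2/15).
Factor out 2: 2 = 2. Since 15 ≡ 7 (mod 8), (2/15) = +1. Now have (1/15).
(1/15) = 1. Collecting the sign factors: 1.

1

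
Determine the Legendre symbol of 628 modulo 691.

-1

Factor out 2: 628 = 2^2·157. Since 691 ≡ 3 (mod 8), (2 / 691) = -1, and (2 / 691)^2 = +1. Now have (157 / 691).
157 ≡ 1 (mod 4), so quadratic reciprocity gives (157 / 691) = (691 / 157). Reduce: 691 ≡ 63 (mod 157). Now have (63 / 157).
157 ≡ 1 (mod 4), so quadratic reciprocity gives (63 / 157) = (157 / 63). Reduce: 157 ≡ 31 (mod 63). Now have (31 / 63).
Both 31 ≡ 3 and 63 ≡ 3 (mod 4), so reciprocity gives (31 / 63) = -(63 / 31). Reduce: 63 ≡ 1 (mod 31). Now have -(1 / 31).
(1 / 31) = 1. Collecting the sign factors: -1.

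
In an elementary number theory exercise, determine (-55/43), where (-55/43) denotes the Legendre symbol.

Pull out -1: (-55/43) = (-1/43)·(55/43). Since 43 ≡ 3 (mod 4), (-1/43) = -1. Now have -(55/43).
Reduce the numerator: 55 ≡ 12 (mod 43), so (55/43) = (12/43).
Factor out 2: 12 = 2^2·3. Since 43 ≡ 3 (mod 8), (2/43) = -1, and (2/43)^2 = +1. Now have -(3/43).
Both 3 ≡ 3 and 43 ≡ 3 (mod 4), so reciprocity gives (3/43) = -(43/3). Reduce: 43 ≡ 1 (mod 3). Now have (1/3).
(1/3) = 1. Collecting the sign factors: 1.

1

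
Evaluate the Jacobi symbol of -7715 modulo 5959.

1

(-7715/5959)
  = (4203/5959)    [-7715 ≡ 4203 mod 5959]
  = -(5959/4203)    [QR: both ≡ 3 mod 4, sign flips]
  = -(1756/4203)    [5959 ≡ 1756 mod 4203]
  = -(439/4203)    [4203 ≡ 3 mod 8 ⇒ (2/4203)^2 = +1]
  = (4203/439)    [QR: both ≡ 3 mod 4, sign flips]
  = (252/439)    [4203 ≡ 252 mod 439]
  = (63/439)    [439 ≡ 7 mod 8 ⇒ (2/439)^2 = +1]
  = -(439/63)    [QR: both ≡ 3 mod 4, sign flips]
  = -(61/63)    [439 ≡ 61 mod 63]
  = -(63/61)    [QR: 61 ≡ 1 mod 4, sign kept]
  = -(2/61)    [63 ≡ 2 mod 61]
  = (1/61)    [61 ≡ 5 mod 8 ⇒ (2/61) = -1]
  = 1    [(1/61) = 1]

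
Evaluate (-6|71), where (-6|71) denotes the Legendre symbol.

-1

(-6|71)
  = (65|71)    [-6 ≡ 65 mod 71]
  = (71|65)    [QR: 65 ≡ 1 mod 4, sign kept]
  = (6|65)    [71 ≡ 6 mod 65]
  = (3|65)    [65 ≡ 1 mod 8 ⇒ (2|65) = +1]
  = (65|3)    [QR: 65 ≡ 1 mod 4, sign kept]
  = (2|3)    [65 ≡ 2 mod 3]
  = -(1|3)    [3 ≡ 3 mod 8 ⇒ (2|3) = -1]
  = -1    [(1|3) = 1]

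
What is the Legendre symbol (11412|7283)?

Reduce the numerator: 11412 ≡ 4129 (mod 7283), so (11412|7283) = (4129|7283).
4129 ≡ 1 (mod 4), so quadratic reciprocity gives (4129|7283) = (7283|4129). Reduce: 7283 ≡ 3154 (mod 4129). Now have (3154|4129).
Factor out 2: 3154 = 2·1577. Since 4129 ≡ 1 (mod 8), (2|4129) = +1. Now have (1577|4129).
1577 ≡ 1 (mod 4), so quadratic reciprocity gives (1577|4129) = (4129|1577). Reduce: 4129 ≡ 975 (mod 1577). Now have (975|1577).
1577 ≡ 1 (mod 4), so quadratic reciprocity gives (975|1577) = (1577|975). Reduce: 1577 ≡ 602 (mod 975). Now have (602|975).
Factor out 2: 602 = 2·301. Since 975 ≡ 7 (mod 8), (2|975) = +1. Now have (301|975).
301 ≡ 1 (mod 4), so quadratic reciprocity gives (301|975) = (975|301). Reduce: 975 ≡ 72 (mod 301). Now have (72|301).
Factor out 2: 72 = 2^3·9. Since 301 ≡ 5 (mod 8), (2|301) = -1, and (2|301)^3 = -1. Now have -(9|301).
9 ≡ 1 (mod 4), so quadratic reciprocity gives (9|301) = (301|9). Reduce: 301 ≡ 4 (mod 9). Now have -(4|9).
Factor out 2: 4 = 2^2. Since 9 ≡ 1 (mod 8), (2|9) = +1, and (2|9)^2 = +1. Now have -(1|9).
(1|9) = 1. Collecting the sign factors: -1.

-1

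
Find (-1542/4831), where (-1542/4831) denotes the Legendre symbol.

1

Reduce the numerator: -1542 ≡ 3289 (mod 4831), so (-1542/4831) = (3289/4831).
3289 ≡ 1 (mod 4), so quadratic reciprocity gives (3289/4831) = (4831/3289). Reduce: 4831 ≡ 1542 (mod 3289). Now have (1542/3289).
Factor out 2: 1542 = 2·771. Since 3289 ≡ 1 (mod 8), (2/3289) = +1. Now have (771/3289).
3289 ≡ 1 (mod 4), so quadratic reciprocity gives (771/3289) = (3289/771). Reduce: 3289 ≡ 205 (mod 771). Now have (205/771).
205 ≡ 1 (mod 4), so quadratic reciprocity gives (205/771) = (771/205). Reduce: 771 ≡ 156 (mod 205). Now have (156/205).
Factor out 2: 156 = 2^2·39. Since 205 ≡ 5 (mod 8), (2/205) = -1, and (2/205)^2 = +1. Now have (39/205).
205 ≡ 1 (mod 4), so quadratic reciprocity gives (39/205) = (205/39). Reduce: 205 ≡ 10 (mod 39). Now have (10/39).
Factor out 2: 10 = 2·5. Since 39 ≡ 7 (mod 8), (2/39) = +1. Now have (5/39).
5 ≡ 1 (mod 4), so quadratic reciprocity gives (5/39) = (39/5). Reduce: 39 ≡ 4 (mod 5). Now have (4/5).
Factor out 2: 4 = 2^2. Since 5 ≡ 5 (mod 8), (2/5) = -1, and (2/5)^2 = +1. Now have (1/5).
(1/5) = 1. Collecting the sign factors: 1.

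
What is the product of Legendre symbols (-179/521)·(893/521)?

1

By multiplicativity, (-179·893/521) = (-179/521)·(893/521).
First factor (-179/521):
Reduce the numerator: -179 ≡ 342 (mod 521), so (-179/521) = (342/521).
Factor out 2: 342 = 2·171. Since 521 ≡ 1 (mod 8), (2/521) = +1. Now have (171/521).
521 ≡ 1 (mod 4), so quadratic reciprocity gives (171/521) = (521/171). Reduce: 521 ≡ 8 (mod 171). Now have (8/171).
Factor out 2: 8 = 2^3. Since 171 ≡ 3 (mod 8), (2/171) = -1, and (2/171)^3 = -1. Now have -(1/171).
(1/171) = 1. Collecting the sign factors: -1.
Second factor (893/521):
Reduce the numerator: 893 ≡ 372 (mod 521), so (893/521) = (372/521).
Factor out 2: 372 = 2^2·93. Since 521 ≡ 1 (mod 8), (2/521) = +1, and (2/521)^2 = +1. Now have (93/521).
93 ≡ 1 (mod 4), so quadratic reciprocity gives (93/521) = (521/93). Reduce: 521 ≡ 56 (mod 93). Now have (56/93).
Factor out 2: 56 = 2^3·7. Since 93 ≡ 5 (mod 8), (2/93) = -1, and (2/93)^3 = -1. Now have -(7/93).
93 ≡ 1 (mod 4), so quadratic reciprocity gives (7/93) = (93/7). Reduce: 93 ≡ 2 (mod 7). Now have -(2/7).
Factor out 2: 2 = 2. Since 7 ≡ 7 (mod 8), (2/7) = +1. Now have -(1/7).
(1/7) = 1. Collecting the sign factors: -1.
Product: (-1)·(-1) = 1.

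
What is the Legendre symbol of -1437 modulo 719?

(-1437/719)
  = (1/719)    [-1437 ≡ 1 mod 719]
  = 1    [(1/719) = 1]

1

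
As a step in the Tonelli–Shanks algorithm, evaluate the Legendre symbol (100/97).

1

(100/97)
  = (3/97)    [100 ≡ 3 mod 97]
  = (97/3)    [QR: 97 ≡ 1 mod 4, sign kept]
  = (1/3)    [97 ≡ 1 mod 3]
  = 1    [(1/3) = 1]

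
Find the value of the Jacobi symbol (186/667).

-1

Factor out 2: 186 = 2·93. Since 667 ≡ 3 (mod 8), (2/667) = -1. Now have -(93/667).
93 ≡ 1 (mod 4), so quadratic reciprocity gives (93/667) = (667/93). Reduce: 667 ≡ 16 (mod 93). Now have -(16/93).
Factor out 2: 16 = 2^4. Since 93 ≡ 5 (mod 8), (2/93) = -1, and (2/93)^4 = +1. Now have -(1/93).
(1/93) = 1. Collecting the sign factors: -1.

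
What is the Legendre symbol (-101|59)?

1

Reduce the numerator: -101 ≡ 17 (mod 59), so (-101|59) = (17|59).
17 ≡ 1 (mod 4), so quadratic reciprocity gives (17|59) = (59|17). Reduce: 59 ≡ 8 (mod 17). Now have (8|17).
Factor out 2: 8 = 2^3. Since 17 ≡ 1 (mod 8), (2|17) = +1, and (2|17)^3 = +1. Now have (1|17).
(1|17) = 1. Collecting the sign factors: 1.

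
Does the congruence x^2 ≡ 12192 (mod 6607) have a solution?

no

(12192/6607)
  = (5585/6607)    [12192 ≡ 5585 mod 6607]
  = (6607/5585)    [QR: 5585 ≡ 1 mod 4, sign kept]
  = (1022/5585)    [6607 ≡ 1022 mod 5585]
  = (511/5585)    [5585 ≡ 1 mod 8 ⇒ (2/5585) = +1]
  = (5585/511)    [QR: 5585 ≡ 1 mod 4, sign kept]
  = (475/511)    [5585 ≡ 475 mod 511]
  = -(511/475)    [QR: both ≡ 3 mod 4, sign flips]
  = -(36/475)    [511 ≡ 36 mod 475]
  = -(9/475)    [475 ≡ 3 mod 8 ⇒ (2/475)^2 = +1]
  = -(475/9)    [QR: 9 ≡ 1 mod 4, sign kept]
  = -(7/9)    [475 ≡ 7 mod 9]
  = -(9/7)    [QR: 9 ≡ 1 mod 4, sign kept]
  = -(2/7)    [9 ≡ 2 mod 7]
  = -(1/7)    [7 ≡ 7 mod 8 ⇒ (2/7) = +1]
  = -1    [(1/7) = 1]
The Legendre symbol is -1, so x^2 ≡ 12192 (mod 6607) has no solution.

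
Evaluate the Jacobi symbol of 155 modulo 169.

1

(155|169)
  = (169|155)    [QR: 169 ≡ 1 mod 4, sign kept]
  = (14|155)    [169 ≡ 14 mod 155]
  = -(7|155)    [155 ≡ 3 mod 8 ⇒ (2|155) = -1]
  = (155|7)    [QR: both ≡ 3 mod 4, sign flips]
  = (1|7)    [155 ≡ 1 mod 7]
  = 1    [(1|7) = 1]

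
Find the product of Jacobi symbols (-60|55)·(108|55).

By multiplicativity, (-60·108|55) = (-60|55)·(108|55).
First factor (-60|55):
Reduce the numerator: -60 ≡ 50 (mod 55), so (-60|55) = (50|55).
Factor out 2: 50 = 2·25. Since 55 ≡ 7 (mod 8), (2|55) = +1. Now have (25|55).
25 ≡ 1 (mod 4), so quadratic reciprocity gives (25|55) = (55|25). Reduce: 55 ≡ 5 (mod 25). Now have (5|25).
5 ≡ 1 (mod 4), so quadratic reciprocity gives (5|25) = (25|5). Reduce: 25 ≡ 0 (mod 5). Now have (0|5).
The numerator is now 0 with denominator 5 > 1: the symbol is 0.
Second factor (108|55):
Reduce the numerator: 108 ≡ 53 (mod 55), so (108|55) = (53|55).
53 ≡ 1 (mod 4), so quadratic reciprocity gives (53|55) = (55|53). Reduce: 55 ≡ 2 (mod 53). Now have (2|53).
Factor out 2: 2 = 2. Since 53 ≡ 5 (mod 8), (2|53) = -1. Now have -(1|53).
(1|53) = 1. Collecting the sign factors: -1.
Product: (0)·(-1) = 0.

0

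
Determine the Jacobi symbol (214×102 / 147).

By multiplicativity, (214·102 / 147) = (214 / 147)·(102 / 147).
First factor (214 / 147):
(214 / 147)
  = (67 / 147)    [214 ≡ 67 mod 147]
  = -(147 / 67)    [QR: both ≡ 3 mod 4, sign flips]
  = -(13 / 67)    [147 ≡ 13 mod 67]
  = -(67 / 13)    [QR: 13 ≡ 1 mod 4, sign kept]
  = -(2 / 13)    [67 ≡ 2 mod 13]
  = (1 / 13)    [13 ≡ 5 mod 8 ⇒ (2 / 13) = -1]
  = 1    [(1 / 13) = 1]
Second factor (102 / 147):
(102 / 147)
  = -(51 / 147)    [147 ≡ 3 mod 8 ⇒ (2 / 147) = -1]
  = (147 / 51)    [QR: both ≡ 3 mod 4, sign flips]
  = (45 / 51)    [147 ≡ 45 mod 51]
  = (51 / 45)    [QR: 45 ≡ 1 mod 4, sign kept]
  = (6 / 45)    [51 ≡ 6 mod 45]
  = -(3 / 45)    [45 ≡ 5 mod 8 ⇒ (2 / 45) = -1]
  = -(45 / 3)    [QR: 45 ≡ 1 mod 4, sign kept]
  = -(0 / 3)    [45 ≡ 0 mod 3]
  = 0    [numerator 0, gcd > 1]
Product: (1)·(0) = 0.

0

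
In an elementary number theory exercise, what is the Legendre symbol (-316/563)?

1

(-316/563)
  = (247/563)    [-316 ≡ 247 mod 563]
  = -(563/247)    [QR: both ≡ 3 mod 4, sign flips]
  = -(69/247)    [563 ≡ 69 mod 247]
  = -(247/69)    [QR: 69 ≡ 1 mod 4, sign kept]
  = -(40/69)    [247 ≡ 40 mod 69]
  = (5/69)    [69 ≡ 5 mod 8 ⇒ (2/69)^3 = -1]
  = (69/5)    [QR: 5 ≡ 1 mod 4, sign kept]
  = (4/5)    [69 ≡ 4 mod 5]
  = (1/5)    [5 ≡ 5 mod 8 ⇒ (2/5)^2 = +1]
  = 1    [(1/5) = 1]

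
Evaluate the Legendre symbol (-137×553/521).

-1

By multiplicativity, (-137·553/521) = (-137/521)·(553/521).
First factor (-137/521):
(-137/521)
  = (137/521)    [521 ≡ 1 mod 4 ⇒ (-1/521) = +1]
  = (521/137)    [QR: 137 ≡ 1 mod 4, sign kept]
  = (110/137)    [521 ≡ 110 mod 137]
  = (55/137)    [137 ≡ 1 mod 8 ⇒ (2/137) = +1]
  = (137/55)    [QR: 137 ≡ 1 mod 4, sign kept]
  = (27/55)    [137 ≡ 27 mod 55]
  = -(55/27)    [QR: both ≡ 3 mod 4, sign flips]
  = -(1/27)    [55 ≡ 1 mod 27]
  = -1    [(1/27) = 1]
Second factor (553/521):
(553/521)
  = (32/521)    [553 ≡ 32 mod 521]
  = (1/521)    [521 ≡ 1 mod 8 ⇒ (2/521)^5 = +1]
  = 1    [(1/521) = 1]
Product: (-1)·(1) = -1.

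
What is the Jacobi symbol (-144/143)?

-1

(-144/143)
  = -(144/143)    [143 ≡ 3 mod 4 ⇒ (-1/143) = -1]
  = -(1/143)    [144 ≡ 1 mod 143]
  = -1    [(1/143) = 1]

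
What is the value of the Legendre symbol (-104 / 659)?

1

(-104 / 659)
  = (555 / 659)    [-104 ≡ 555 mod 659]
  = -(659 / 555)    [QR: both ≡ 3 mod 4, sign flips]
  = -(104 / 555)    [659 ≡ 104 mod 555]
  = (13 / 555)    [555 ≡ 3 mod 8 ⇒ (2 / 555)^3 = -1]
  = (555 / 13)    [QR: 13 ≡ 1 mod 4, sign kept]
  = (9 / 13)    [555 ≡ 9 mod 13]
  = (13 / 9)    [QR: 9 ≡ 1 mod 4, sign kept]
  = (4 / 9)    [13 ≡ 4 mod 9]
  = (1 / 9)    [9 ≡ 1 mod 8 ⇒ (2 / 9)^2 = +1]
  = 1    [(1 / 9) = 1]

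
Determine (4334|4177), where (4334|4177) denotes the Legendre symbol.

(4334|4177)
  = (157|4177)    [4334 ≡ 157 mod 4177]
  = (4177|157)    [QR: 157 ≡ 1 mod 4, sign kept]
  = (95|157)    [4177 ≡ 95 mod 157]
  = (157|95)    [QR: 157 ≡ 1 mod 4, sign kept]
  = (62|95)    [157 ≡ 62 mod 95]
  = (31|95)    [95 ≡ 7 mod 8 ⇒ (2|95) = +1]
  = -(95|31)    [QR: both ≡ 3 mod 4, sign flips]
  = -(2|31)    [95 ≡ 2 mod 31]
  = -(1|31)    [31 ≡ 7 mod 8 ⇒ (2|31) = +1]
  = -1    [(1|31) = 1]

-1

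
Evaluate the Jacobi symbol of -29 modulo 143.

(-29 / 143)
  = (114 / 143)    [-29 ≡ 114 mod 143]
  = (57 / 143)    [143 ≡ 7 mod 8 ⇒ (2 / 143) = +1]
  = (143 / 57)    [QR: 57 ≡ 1 mod 4, sign kept]
  = (29 / 57)    [143 ≡ 29 mod 57]
  = (57 / 29)    [QR: 29 ≡ 1 mod 4, sign kept]
  = (28 / 29)    [57 ≡ 28 mod 29]
  = (7 / 29)    [29 ≡ 5 mod 8 ⇒ (2 / 29)^2 = +1]
  = (29 / 7)    [QR: 29 ≡ 1 mod 4, sign kept]
  = (1 / 7)    [29 ≡ 1 mod 7]
  = 1    [(1 / 7) = 1]

1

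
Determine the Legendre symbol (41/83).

1

41 ≡ 1 (mod 4), so quadratic reciprocity gives (41/83) = (83/41). Reduce: 83 ≡ 1 (mod 41). Now have (1/41).
(1/41) = 1. Collecting the sign factors: 1.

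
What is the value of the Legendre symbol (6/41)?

-1

Factor out 2: 6 = 2·3. Since 41 ≡ 1 (mod 8), (2/41) = +1. Now have (3/41).
41 ≡ 1 (mod 4), so quadratic reciprocity gives (3/41) = (41/3). Reduce: 41 ≡ 2 (mod 3). Now have (2/3).
Factor out 2: 2 = 2. Since 3 ≡ 3 (mod 8), (2/3) = -1. Now have -(1/3).
(1/3) = 1. Collecting the sign factors: -1.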